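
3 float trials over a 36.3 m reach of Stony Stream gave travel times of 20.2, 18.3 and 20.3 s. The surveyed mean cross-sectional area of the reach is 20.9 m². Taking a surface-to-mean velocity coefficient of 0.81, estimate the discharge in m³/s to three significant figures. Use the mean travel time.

31.4 m³/s

t̄ = (20.2 + 18.3 + 20.3) / 3 = 19.6 s
v_surface = L / t̄ = 36.3 / 19.6 = 1.852 m/s
v_mean = 0.81 × 1.852 = 1.500 m/s
Q = A × v_mean = 20.9 × 1.500 = 31.35 m³/s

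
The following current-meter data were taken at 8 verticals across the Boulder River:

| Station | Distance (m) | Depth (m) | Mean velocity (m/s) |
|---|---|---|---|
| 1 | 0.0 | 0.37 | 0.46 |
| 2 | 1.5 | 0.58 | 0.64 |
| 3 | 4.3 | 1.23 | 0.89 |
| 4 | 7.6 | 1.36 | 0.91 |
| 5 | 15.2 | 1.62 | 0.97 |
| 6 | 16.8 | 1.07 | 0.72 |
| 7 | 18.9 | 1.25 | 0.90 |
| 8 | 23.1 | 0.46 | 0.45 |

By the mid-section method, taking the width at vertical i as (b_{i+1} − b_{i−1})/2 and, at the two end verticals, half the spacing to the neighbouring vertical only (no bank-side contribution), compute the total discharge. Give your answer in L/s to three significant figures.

w_1 = (1.5 − 0.0)/2 = 0.75 m; q_1 = 0.46 × 0.37 × 0.75 = 0.1277 m³/s
w_2 = (4.3 − 0.0)/2 = 2.15 m; q_2 = 0.64 × 0.58 × 2.15 = 0.7981 m³/s
w_3 = (7.6 − 1.5)/2 = 3.05 m; q_3 = 0.89 × 1.23 × 3.05 = 3.339 m³/s
w_4 = (15.2 − 4.3)/2 = 5.45 m; q_4 = 0.91 × 1.36 × 5.45 = 6.745 m³/s
w_5 = (16.8 − 7.6)/2 = 4.6 m; q_5 = 0.97 × 1.62 × 4.6 = 7.228 m³/s
w_6 = (18.9 − 15.2)/2 = 1.85 m; q_6 = 0.72 × 1.07 × 1.85 = 1.425 m³/s
w_7 = (23.1 − 16.8)/2 = 3.15 m; q_7 = 0.90 × 1.25 × 3.15 = 3.544 m³/s
w_8 = (23.1 − 18.9)/2 = 2.1 m; q_8 = 0.45 × 0.46 × 2.1 = 0.4347 m³/s
Q = Σ qᵢ = 23.64 m³/s
= 23.64 × 1000 = 23640 L/s

23600 L/s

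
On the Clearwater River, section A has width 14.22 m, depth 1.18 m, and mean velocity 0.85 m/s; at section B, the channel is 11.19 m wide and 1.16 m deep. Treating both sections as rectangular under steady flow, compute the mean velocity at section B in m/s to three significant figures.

1.10 m/s

Q = A₁V₁ = (14.22×1.18) × 0.85 = 14.26 m³/s
A₂ = 11.19 × 1.16 = 12.98 m²
V₂ = Q/A₂ = 14.26/12.98 = 1.099 m/s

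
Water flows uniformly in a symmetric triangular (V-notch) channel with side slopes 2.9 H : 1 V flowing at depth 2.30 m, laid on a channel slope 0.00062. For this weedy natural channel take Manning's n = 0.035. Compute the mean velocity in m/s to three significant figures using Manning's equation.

0.752 m/s

A = z·y² = 2.9×2.30² = 15.34 m²
P = 2y√(1+z²) = 2×2.30×√(1+2.9²) = 14.11 m
R = A/P = 15.34/14.11 = 1.087 m
Q = (1/n)·A·R^(2/3)·S^(1/2) = (1/0.035) × 15.34 × 1.087^(2/3) × 0.00062^(1/2) = 11.54 m³/s
V = Q/A = 11.54/15.34 = 0.7522 m/s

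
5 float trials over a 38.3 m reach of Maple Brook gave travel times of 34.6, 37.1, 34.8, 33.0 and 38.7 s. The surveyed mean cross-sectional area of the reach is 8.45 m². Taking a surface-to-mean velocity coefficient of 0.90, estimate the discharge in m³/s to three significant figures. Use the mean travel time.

t̄ = (34.6 + 37.1 + 34.8 + 33.0 + 38.7) / 5 = 35.64 s
v_surface = L / t̄ = 38.3 / 35.64 = 1.075 m/s
v_mean = 0.90 × 1.075 = 0.9672 m/s
Q = A × v_mean = 8.45 × 0.9672 = 8.173 m³/s

8.17 m³/s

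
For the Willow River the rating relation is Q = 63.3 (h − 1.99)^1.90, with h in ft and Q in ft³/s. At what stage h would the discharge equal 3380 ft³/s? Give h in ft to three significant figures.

10.1 ft

h − h₀ = (Q/C)^(1/b) = (3380/63.3)^(1/1.90) = 8.114 ft
h = 1.99 + 8.114 = 10.10 ft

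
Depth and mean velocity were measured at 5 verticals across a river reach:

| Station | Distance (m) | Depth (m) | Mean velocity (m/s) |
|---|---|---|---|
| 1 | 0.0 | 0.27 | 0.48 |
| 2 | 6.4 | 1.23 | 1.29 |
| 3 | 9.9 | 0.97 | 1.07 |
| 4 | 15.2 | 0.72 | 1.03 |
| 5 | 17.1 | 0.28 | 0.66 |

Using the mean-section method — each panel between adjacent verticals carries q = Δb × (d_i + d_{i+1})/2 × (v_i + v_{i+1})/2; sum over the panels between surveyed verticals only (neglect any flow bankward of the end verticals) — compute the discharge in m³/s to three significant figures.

Panel 1-2: Δb = 6.4 m, d̄ = (0.27+1.23)/2 = 0.75, v̄ = (0.48+1.29)/2 = 0.885 → q = 6.4×0.75×0.885 = 4.248 m³/s
Panel 2-3: Δb = 3.5 m, d̄ = (1.23+0.97)/2 = 1.1, v̄ = (1.29+1.07)/2 = 1.18 → q = 3.5×1.1×1.18 = 4.543 m³/s
Panel 3-4: Δb = 5.3 m, d̄ = (0.97+0.72)/2 = 0.845, v̄ = (1.07+1.03)/2 = 1.05 → q = 5.3×0.845×1.05 = 4.702 m³/s
Panel 4-5: Δb = 1.9 m, d̄ = (0.72+0.28)/2 = 0.5, v̄ = (1.03+0.66)/2 = 0.845 → q = 1.9×0.5×0.845 = 0.8028 m³/s
Q = Σ q = 14.30 m³/s

14.3 m³/s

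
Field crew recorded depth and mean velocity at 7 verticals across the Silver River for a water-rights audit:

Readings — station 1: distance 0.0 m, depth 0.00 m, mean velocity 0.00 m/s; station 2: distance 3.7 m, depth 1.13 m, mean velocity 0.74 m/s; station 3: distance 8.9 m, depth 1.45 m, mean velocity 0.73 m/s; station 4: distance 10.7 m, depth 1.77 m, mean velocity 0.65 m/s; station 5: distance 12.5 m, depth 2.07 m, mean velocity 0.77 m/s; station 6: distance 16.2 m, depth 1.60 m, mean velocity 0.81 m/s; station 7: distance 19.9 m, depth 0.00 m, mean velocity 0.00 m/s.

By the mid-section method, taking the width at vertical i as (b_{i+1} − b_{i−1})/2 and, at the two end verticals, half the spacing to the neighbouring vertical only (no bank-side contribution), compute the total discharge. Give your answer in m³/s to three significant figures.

w_2 = (8.9 − 0.0)/2 = 4.45 m; q_2 = 0.74 × 1.13 × 4.45 = 3.721 m³/s
w_3 = (10.7 − 3.7)/2 = 3.5 m; q_3 = 0.73 × 1.45 × 3.5 = 3.705 m³/s
w_4 = (12.5 − 8.9)/2 = 1.8 m; q_4 = 0.65 × 1.77 × 1.8 = 2.071 m³/s
w_5 = (16.2 − 10.7)/2 = 2.75 m; q_5 = 0.77 × 2.07 × 2.75 = 4.383 m³/s
w_6 = (19.9 − 12.5)/2 = 3.7 m; q_6 = 0.81 × 1.60 × 3.7 = 4.795 m³/s
Stations 1, 7 contribute zero (depth or velocity is 0).
Q = Σ qᵢ = 18.68 m³/s

18.7 m³/s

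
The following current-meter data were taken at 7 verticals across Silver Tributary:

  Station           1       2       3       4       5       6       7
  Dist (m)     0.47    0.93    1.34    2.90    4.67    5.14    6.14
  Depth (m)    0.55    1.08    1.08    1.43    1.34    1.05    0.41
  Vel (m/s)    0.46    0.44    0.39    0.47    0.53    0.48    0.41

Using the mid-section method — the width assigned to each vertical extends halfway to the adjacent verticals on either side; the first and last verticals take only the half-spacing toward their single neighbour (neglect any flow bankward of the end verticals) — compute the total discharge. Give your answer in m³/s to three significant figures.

3.05 m³/s

w_1 = (0.93 − 0.47)/2 = 0.23 m; q_1 = 0.46 × 0.55 × 0.23 = 0.05819 m³/s
w_2 = (1.34 − 0.47)/2 = 0.435 m; q_2 = 0.44 × 1.08 × 0.435 = 0.2067 m³/s
w_3 = (2.90 − 0.93)/2 = 0.985 m; q_3 = 0.39 × 1.08 × 0.985 = 0.4149 m³/s
w_4 = (4.67 − 1.34)/2 = 1.665 m; q_4 = 0.47 × 1.43 × 1.665 = 1.119 m³/s
w_5 = (5.14 − 2.90)/2 = 1.12 m; q_5 = 0.53 × 1.34 × 1.12 = 0.7954 m³/s
w_6 = (6.14 − 4.67)/2 = 0.735 m; q_6 = 0.48 × 1.05 × 0.735 = 0.3704 m³/s
w_7 = (6.14 − 5.14)/2 = 0.5 m; q_7 = 0.41 × 0.41 × 0.5 = 0.08405 m³/s
Q = Σ qᵢ = 3.049 m³/s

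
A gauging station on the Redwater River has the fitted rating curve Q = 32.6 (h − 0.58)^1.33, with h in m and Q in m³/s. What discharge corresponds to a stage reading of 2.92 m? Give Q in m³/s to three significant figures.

101 m³/s

Q = 32.6 × (2.92 − 0.58)^1.33 = 32.6 × 2.34^1.33 = 101.0 m³/s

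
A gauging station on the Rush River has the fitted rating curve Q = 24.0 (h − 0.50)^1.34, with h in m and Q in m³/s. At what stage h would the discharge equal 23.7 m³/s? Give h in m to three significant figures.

h − h₀ = (Q/C)^(1/b) = (23.7/24.0)^(1/1.34) = 0.9907 m
h = 0.50 + 0.9907 = 1.491 m

1.49 m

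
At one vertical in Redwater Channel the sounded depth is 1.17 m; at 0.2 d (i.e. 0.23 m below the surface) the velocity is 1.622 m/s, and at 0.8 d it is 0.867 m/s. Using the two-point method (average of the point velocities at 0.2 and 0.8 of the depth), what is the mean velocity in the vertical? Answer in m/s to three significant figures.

1.24 m/s

v̄ = (1.622 + 0.867) / 2 = 1.245 m/s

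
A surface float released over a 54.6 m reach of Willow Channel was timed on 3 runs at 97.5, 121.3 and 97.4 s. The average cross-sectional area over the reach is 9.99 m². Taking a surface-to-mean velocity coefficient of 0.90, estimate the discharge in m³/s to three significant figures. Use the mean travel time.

t̄ = (97.5 + 121.3 + 97.4) / 3 = 105.4 s
v_surface = L / t̄ = 54.6 / 105.4 = 0.5180 m/s
v_mean = 0.90 × 0.5180 = 0.4662 m/s
Q = A × v_mean = 9.99 × 0.4662 = 4.658 m³/s

4.66 m³/s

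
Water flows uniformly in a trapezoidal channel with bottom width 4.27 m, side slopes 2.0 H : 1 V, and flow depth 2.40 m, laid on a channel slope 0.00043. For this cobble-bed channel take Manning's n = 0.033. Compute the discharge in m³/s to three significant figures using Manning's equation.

A = (b + z·y)·y = (4.27 + 2.0×2.40)×2.40 = 21.77 m²
P = b + 2y√(1+z²) = 4.27 + 2×2.40×√(1+2.0²) = 15.00 m
R = A/P = 21.77/15.00 = 1.451 m
Q = (1/n)·A·R^(2/3)·S^(1/2) = (1/0.033) × 21.77 × 1.451^(2/3) × 0.00043^(1/2) = 17.53 m³/s

17.5 m³/s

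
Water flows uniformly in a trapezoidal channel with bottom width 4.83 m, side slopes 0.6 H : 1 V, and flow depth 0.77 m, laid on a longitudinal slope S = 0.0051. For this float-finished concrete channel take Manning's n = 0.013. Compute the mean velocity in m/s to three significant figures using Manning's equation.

A = (b + z·y)·y = (4.83 + 0.6×0.77)×0.77 = 4.075 m²
P = b + 2y√(1+z²) = 4.83 + 2×0.77×√(1+0.6²) = 6.626 m
R = A/P = 4.075/6.626 = 0.6150 m
Q = (1/n)·A·R^(2/3)·S^(1/2) = (1/0.013) × 4.075 × 0.6150^(2/3) × 0.0051^(1/2) = 16.19 m³/s
V = Q/A = 16.19/4.075 = 3.973 m/s

3.97 m/s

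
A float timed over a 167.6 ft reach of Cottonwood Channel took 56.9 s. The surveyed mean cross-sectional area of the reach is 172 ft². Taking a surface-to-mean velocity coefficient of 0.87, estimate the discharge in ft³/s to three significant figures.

441 ft³/s

v_surface = L / t̄ = 167.6 / 56.9 = 2.946 ft/s
v_mean = 0.87 × 2.946 = 2.563 ft/s
Q = A × v_mean = 172 × 2.563 = 440.8 ft³/s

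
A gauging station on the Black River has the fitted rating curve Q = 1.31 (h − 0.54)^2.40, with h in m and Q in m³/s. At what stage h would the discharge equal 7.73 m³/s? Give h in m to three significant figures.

h − h₀ = (Q/C)^(1/b) = (7.73/1.31)^(1/2.40) = 2.095 m
h = 0.54 + 2.095 = 2.635 m

2.64 m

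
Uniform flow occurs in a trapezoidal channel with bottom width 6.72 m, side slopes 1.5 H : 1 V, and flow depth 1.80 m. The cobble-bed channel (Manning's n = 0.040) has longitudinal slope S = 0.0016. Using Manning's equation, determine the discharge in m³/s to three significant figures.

A = (b + z·y)·y = (6.72 + 1.5×1.80)×1.80 = 16.96 m²
P = b + 2y√(1+z²) = 6.72 + 2×1.80×√(1+1.5²) = 13.21 m
R = A/P = 16.96/13.21 = 1.284 m
Q = (1/n)·A·R^(2/3)·S^(1/2) = (1/0.040) × 16.96 × 1.284^(2/3) × 0.0016^(1/2) = 20.03 m³/s

20.0 m³/s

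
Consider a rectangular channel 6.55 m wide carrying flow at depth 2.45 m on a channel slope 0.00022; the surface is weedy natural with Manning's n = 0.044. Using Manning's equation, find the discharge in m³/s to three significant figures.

6.77 m³/s

A = b·y = 6.55 × 2.45 = 16.05 m²
P = b + 2y = 6.55 + 2×2.45 = 11.45 m
R = A/P = 16.05/11.45 = 1.402 m
Q = (1/n)·A·R^(2/3)·S^(1/2) = (1/0.044) × 16.05 × 1.402^(2/3) × 0.00022^(1/2) = 6.775 m³/s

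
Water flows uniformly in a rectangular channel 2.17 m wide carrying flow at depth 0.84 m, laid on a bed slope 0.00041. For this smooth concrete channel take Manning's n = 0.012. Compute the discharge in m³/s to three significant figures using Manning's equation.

A = b·y = 2.17 × 0.84 = 1.823 m²
P = b + 2y = 2.17 + 2×0.84 = 3.850 m
R = A/P = 1.823/3.850 = 0.4735 m
Q = (1/n)·A·R^(2/3)·S^(1/2) = (1/0.012) × 1.823 × 0.4735^(2/3) × 0.00041^(1/2) = 1.868 m³/s

1.87 m³/s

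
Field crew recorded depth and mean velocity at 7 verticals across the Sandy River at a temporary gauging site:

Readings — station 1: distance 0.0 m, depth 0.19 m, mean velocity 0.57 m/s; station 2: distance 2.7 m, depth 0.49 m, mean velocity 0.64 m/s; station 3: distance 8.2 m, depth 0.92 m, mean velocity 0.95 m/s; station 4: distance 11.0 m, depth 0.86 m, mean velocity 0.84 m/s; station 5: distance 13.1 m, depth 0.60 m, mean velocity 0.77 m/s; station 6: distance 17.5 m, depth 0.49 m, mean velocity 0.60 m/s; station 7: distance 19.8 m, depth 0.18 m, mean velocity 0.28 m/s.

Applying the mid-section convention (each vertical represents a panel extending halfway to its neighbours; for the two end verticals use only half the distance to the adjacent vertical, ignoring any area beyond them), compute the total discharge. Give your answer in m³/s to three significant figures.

9.37 m³/s

w_1 = (2.7 − 0.0)/2 = 1.35 m; q_1 = 0.57 × 0.19 × 1.35 = 0.1462 m³/s
w_2 = (8.2 − 0.0)/2 = 4.1 m; q_2 = 0.64 × 0.49 × 4.1 = 1.286 m³/s
w_3 = (11.0 − 2.7)/2 = 4.15 m; q_3 = 0.95 × 0.92 × 4.15 = 3.627 m³/s
w_4 = (13.1 − 8.2)/2 = 2.45 m; q_4 = 0.84 × 0.86 × 2.45 = 1.770 m³/s
w_5 = (17.5 − 11.0)/2 = 3.25 m; q_5 = 0.77 × 0.60 × 3.25 = 1.502 m³/s
w_6 = (19.8 − 13.1)/2 = 3.35 m; q_6 = 0.60 × 0.49 × 3.35 = 0.9849 m³/s
w_7 = (19.8 − 17.5)/2 = 1.15 m; q_7 = 0.28 × 0.18 × 1.15 = 0.05796 m³/s
Q = Σ qᵢ = 9.373 m³/s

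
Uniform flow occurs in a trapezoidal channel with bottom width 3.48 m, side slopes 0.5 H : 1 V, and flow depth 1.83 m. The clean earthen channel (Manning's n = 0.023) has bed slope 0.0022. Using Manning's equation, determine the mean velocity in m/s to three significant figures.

A = (b + z·y)·y = (3.48 + 0.5×1.83)×1.83 = 8.043 m²
P = b + 2y√(1+z²) = 3.48 + 2×1.83×√(1+0.5²) = 7.572 m
R = A/P = 8.043/7.572 = 1.062 m
Q = (1/n)·A·R^(2/3)·S^(1/2) = (1/0.023) × 8.043 × 1.062^(2/3) × 0.0022^(1/2) = 17.07 m³/s
V = Q/A = 17.07/8.043 = 2.123 m/s

2.12 m/s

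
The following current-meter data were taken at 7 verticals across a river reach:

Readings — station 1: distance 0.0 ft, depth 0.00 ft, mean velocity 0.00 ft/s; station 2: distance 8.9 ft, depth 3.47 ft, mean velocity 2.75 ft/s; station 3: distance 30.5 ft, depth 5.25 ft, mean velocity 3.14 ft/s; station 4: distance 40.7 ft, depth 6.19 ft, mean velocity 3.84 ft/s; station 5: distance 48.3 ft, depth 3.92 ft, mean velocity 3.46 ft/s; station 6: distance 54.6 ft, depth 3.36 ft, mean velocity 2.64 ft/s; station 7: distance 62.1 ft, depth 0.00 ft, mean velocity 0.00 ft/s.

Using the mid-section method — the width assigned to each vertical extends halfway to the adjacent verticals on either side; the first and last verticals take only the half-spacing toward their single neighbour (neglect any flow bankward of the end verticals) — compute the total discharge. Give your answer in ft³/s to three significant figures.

775 ft³/s

w_2 = (30.5 − 0.0)/2 = 15.25 ft; q_2 = 2.75 × 3.47 × 15.25 = 145.5 ft³/s
w_3 = (40.7 − 8.9)/2 = 15.9 ft; q_3 = 3.14 × 5.25 × 15.9 = 262.1 ft³/s
w_4 = (48.3 − 30.5)/2 = 8.9 ft; q_4 = 3.84 × 6.19 × 8.9 = 211.5 ft³/s
w_5 = (54.6 − 40.7)/2 = 6.95 ft; q_5 = 3.46 × 3.92 × 6.95 = 94.26 ft³/s
w_6 = (62.1 − 48.3)/2 = 6.9 ft; q_6 = 2.64 × 3.36 × 6.9 = 61.21 ft³/s
Stations 1, 7 contribute zero (depth or velocity is 0).
Q = Σ qᵢ = 774.7 ft³/s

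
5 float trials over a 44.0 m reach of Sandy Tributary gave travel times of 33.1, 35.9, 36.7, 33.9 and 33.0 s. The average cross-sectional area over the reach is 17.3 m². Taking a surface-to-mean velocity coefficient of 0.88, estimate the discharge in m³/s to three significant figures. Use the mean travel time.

19.4 m³/s

t̄ = (33.1 + 35.9 + 36.7 + 33.9 + 33.0) / 5 = 34.52 s
v_surface = L / t̄ = 44.0 / 34.52 = 1.275 m/s
v_mean = 0.88 × 1.275 = 1.122 m/s
Q = A × v_mean = 17.3 × 1.122 = 19.40 m³/s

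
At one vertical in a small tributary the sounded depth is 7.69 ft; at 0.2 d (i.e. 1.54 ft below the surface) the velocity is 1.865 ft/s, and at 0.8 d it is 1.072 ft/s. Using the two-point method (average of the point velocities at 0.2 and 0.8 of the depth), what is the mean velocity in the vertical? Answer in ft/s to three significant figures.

v̄ = (1.865 + 1.072) / 2 = 1.469 ft/s

1.47 ft/s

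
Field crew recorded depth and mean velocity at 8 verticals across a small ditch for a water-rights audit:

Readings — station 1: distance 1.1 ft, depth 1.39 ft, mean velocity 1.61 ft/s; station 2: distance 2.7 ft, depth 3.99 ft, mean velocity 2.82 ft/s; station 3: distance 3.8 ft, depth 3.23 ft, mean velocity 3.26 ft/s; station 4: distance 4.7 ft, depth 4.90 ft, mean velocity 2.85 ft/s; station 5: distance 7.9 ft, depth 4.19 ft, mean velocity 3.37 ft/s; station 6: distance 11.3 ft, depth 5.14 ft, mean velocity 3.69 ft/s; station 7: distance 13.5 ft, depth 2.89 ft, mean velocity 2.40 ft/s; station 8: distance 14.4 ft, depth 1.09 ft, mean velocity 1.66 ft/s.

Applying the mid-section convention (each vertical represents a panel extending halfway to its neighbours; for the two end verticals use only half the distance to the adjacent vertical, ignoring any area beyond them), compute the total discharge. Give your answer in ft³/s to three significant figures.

167 ft³/s

w_1 = (2.7 − 1.1)/2 = 0.8 ft; q_1 = 1.61 × 1.39 × 0.8 = 1.790 ft³/s
w_2 = (3.8 − 1.1)/2 = 1.35 ft; q_2 = 2.82 × 3.99 × 1.35 = 15.19 ft³/s
w_3 = (4.7 − 2.7)/2 = 1 ft; q_3 = 3.26 × 3.23 × 1 = 10.53 ft³/s
w_4 = (7.9 − 3.8)/2 = 2.05 ft; q_4 = 2.85 × 4.90 × 2.05 = 28.63 ft³/s
w_5 = (11.3 − 4.7)/2 = 3.3 ft; q_5 = 3.37 × 4.19 × 3.3 = 46.60 ft³/s
w_6 = (13.5 − 7.9)/2 = 2.8 ft; q_6 = 3.69 × 5.14 × 2.8 = 53.11 ft³/s
w_7 = (14.4 − 11.3)/2 = 1.55 ft; q_7 = 2.40 × 2.89 × 1.55 = 10.75 ft³/s
w_8 = (14.4 − 13.5)/2 = 0.45 ft; q_8 = 1.66 × 1.09 × 0.45 = 0.8142 ft³/s
Q = Σ qᵢ = 167.4 ft³/s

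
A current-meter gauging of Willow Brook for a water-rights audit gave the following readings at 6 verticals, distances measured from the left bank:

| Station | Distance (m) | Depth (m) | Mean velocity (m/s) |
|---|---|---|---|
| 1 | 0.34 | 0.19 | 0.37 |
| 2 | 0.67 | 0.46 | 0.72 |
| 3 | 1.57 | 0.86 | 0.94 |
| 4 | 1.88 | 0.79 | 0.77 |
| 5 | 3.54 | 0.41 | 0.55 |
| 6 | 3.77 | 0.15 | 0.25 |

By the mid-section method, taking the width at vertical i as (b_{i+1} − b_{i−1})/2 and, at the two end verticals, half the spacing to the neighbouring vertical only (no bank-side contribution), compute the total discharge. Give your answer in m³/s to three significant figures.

1.52 m³/s

w_1 = (0.67 − 0.34)/2 = 0.165 m; q_1 = 0.37 × 0.19 × 0.165 = 0.01160 m³/s
w_2 = (1.57 − 0.34)/2 = 0.615 m; q_2 = 0.72 × 0.46 × 0.615 = 0.2037 m³/s
w_3 = (1.88 − 0.67)/2 = 0.605 m; q_3 = 0.94 × 0.86 × 0.605 = 0.4891 m³/s
w_4 = (3.54 − 1.57)/2 = 0.985 m; q_4 = 0.77 × 0.79 × 0.985 = 0.5992 m³/s
w_5 = (3.77 − 1.88)/2 = 0.945 m; q_5 = 0.55 × 0.41 × 0.945 = 0.2131 m³/s
w_6 = (3.77 − 3.54)/2 = 0.115 m; q_6 = 0.25 × 0.15 × 0.115 = 0.004313 m³/s
Q = Σ qᵢ = 1.521 m³/s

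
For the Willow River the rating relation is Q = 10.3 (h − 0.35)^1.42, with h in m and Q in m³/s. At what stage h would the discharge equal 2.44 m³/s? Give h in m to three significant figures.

0.713 m

h − h₀ = (Q/C)^(1/b) = (2.44/10.3)^(1/1.42) = 0.3627 m
h = 0.35 + 0.3627 = 0.7127 m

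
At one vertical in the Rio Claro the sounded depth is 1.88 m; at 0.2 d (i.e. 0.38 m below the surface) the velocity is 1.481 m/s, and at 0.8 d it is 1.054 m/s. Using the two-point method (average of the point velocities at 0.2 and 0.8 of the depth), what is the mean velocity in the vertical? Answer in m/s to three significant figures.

1.27 m/s

v̄ = (1.481 + 1.054) / 2 = 1.268 m/s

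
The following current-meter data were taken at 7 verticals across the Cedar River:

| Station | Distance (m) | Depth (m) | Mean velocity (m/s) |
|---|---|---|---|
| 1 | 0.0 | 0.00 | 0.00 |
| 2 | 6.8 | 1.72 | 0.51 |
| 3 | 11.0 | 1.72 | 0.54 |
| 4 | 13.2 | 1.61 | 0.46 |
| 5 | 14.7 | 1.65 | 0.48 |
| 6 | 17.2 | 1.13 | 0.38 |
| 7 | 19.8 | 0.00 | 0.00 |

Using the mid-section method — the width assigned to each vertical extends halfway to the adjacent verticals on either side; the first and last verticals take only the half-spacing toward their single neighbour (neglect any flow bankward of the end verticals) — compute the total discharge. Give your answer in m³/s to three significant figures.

11.8 m³/s

w_2 = (11.0 − 0.0)/2 = 5.5 m; q_2 = 0.51 × 1.72 × 5.5 = 4.825 m³/s
w_3 = (13.2 − 6.8)/2 = 3.2 m; q_3 = 0.54 × 1.72 × 3.2 = 2.972 m³/s
w_4 = (14.7 − 11.0)/2 = 1.85 m; q_4 = 0.46 × 1.61 × 1.85 = 1.370 m³/s
w_5 = (17.2 − 13.2)/2 = 2 m; q_5 = 0.48 × 1.65 × 2 = 1.584 m³/s
w_6 = (19.8 − 14.7)/2 = 2.55 m; q_6 = 0.38 × 1.13 × 2.55 = 1.095 m³/s
Stations 1, 7 contribute zero (depth or velocity is 0).
Q = Σ qᵢ = 11.85 m³/s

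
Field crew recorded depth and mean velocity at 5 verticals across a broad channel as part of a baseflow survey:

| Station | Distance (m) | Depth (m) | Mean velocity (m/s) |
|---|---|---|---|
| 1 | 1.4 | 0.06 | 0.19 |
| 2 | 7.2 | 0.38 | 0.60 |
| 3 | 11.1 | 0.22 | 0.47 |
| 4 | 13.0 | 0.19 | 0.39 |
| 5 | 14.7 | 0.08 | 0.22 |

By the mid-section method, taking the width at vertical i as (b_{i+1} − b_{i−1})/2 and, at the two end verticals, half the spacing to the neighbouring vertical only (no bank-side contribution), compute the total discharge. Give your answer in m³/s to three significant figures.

w_1 = (7.2 − 1.4)/2 = 2.9 m; q_1 = 0.19 × 0.06 × 2.9 = 0.03306 m³/s
w_2 = (11.1 − 1.4)/2 = 4.85 m; q_2 = 0.60 × 0.38 × 4.85 = 1.106 m³/s
w_3 = (13.0 − 7.2)/2 = 2.9 m; q_3 = 0.47 × 0.22 × 2.9 = 0.2999 m³/s
w_4 = (14.7 − 11.1)/2 = 1.8 m; q_4 = 0.39 × 0.19 × 1.8 = 0.1334 m³/s
w_5 = (14.7 − 13.0)/2 = 0.85 m; q_5 = 0.22 × 0.08 × 0.85 = 0.01496 m³/s
Q = Σ qᵢ = 1.587 m³/s

1.59 m³/s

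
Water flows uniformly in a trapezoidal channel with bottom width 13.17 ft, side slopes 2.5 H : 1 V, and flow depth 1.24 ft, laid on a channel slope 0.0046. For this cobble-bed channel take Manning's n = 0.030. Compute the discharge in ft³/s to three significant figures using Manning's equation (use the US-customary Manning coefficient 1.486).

68.5 ft³/s

A = (b + z·y)·y = (13.17 + 2.5×1.24)×1.24 = 20.17 ft²
P = b + 2y√(1+z²) = 13.17 + 2×1.24×√(1+2.5²) = 19.85 ft
R = A/P = 20.17/19.85 = 1.016 ft
Q = (1.486/n)·A·R^(2/3)·S^(1/2) = (1.486/0.030) × 20.17 × 1.016^(2/3) × 0.0046^(1/2) = 68.52 ft³/s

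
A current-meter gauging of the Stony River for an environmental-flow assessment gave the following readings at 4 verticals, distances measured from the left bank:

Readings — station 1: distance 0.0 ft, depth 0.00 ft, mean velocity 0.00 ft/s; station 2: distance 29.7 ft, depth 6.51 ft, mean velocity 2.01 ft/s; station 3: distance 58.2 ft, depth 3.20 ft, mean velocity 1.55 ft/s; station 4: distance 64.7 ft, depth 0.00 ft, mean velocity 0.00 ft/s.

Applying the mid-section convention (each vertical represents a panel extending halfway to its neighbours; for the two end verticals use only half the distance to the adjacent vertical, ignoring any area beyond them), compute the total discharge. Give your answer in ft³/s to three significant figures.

468 ft³/s

w_2 = (58.2 − 0.0)/2 = 29.1 ft; q_2 = 2.01 × 6.51 × 29.1 = 380.8 ft³/s
w_3 = (64.7 − 29.7)/2 = 17.5 ft; q_3 = 1.55 × 3.20 × 17.5 = 86.80 ft³/s
Stations 1, 4 contribute zero (depth or velocity is 0).
Q = Σ qᵢ = 467.6 ft³/s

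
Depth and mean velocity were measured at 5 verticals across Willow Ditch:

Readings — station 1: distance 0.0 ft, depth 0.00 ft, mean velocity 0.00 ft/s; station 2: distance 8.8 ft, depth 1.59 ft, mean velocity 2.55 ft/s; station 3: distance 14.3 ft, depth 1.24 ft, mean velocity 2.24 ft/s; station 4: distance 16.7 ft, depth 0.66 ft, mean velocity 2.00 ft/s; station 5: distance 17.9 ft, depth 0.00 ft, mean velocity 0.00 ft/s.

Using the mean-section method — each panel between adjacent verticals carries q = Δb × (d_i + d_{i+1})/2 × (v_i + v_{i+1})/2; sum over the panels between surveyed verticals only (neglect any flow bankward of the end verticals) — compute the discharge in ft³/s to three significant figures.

32.8 ft³/s

Panel 1-2: Δb = 8.8 ft, d̄ = (0.00+1.59)/2 = 0.795, v̄ = (0.00+2.55)/2 = 1.275 → q = 8.8×0.795×1.275 = 8.920 ft³/s
Panel 2-3: Δb = 5.5 ft, d̄ = (1.59+1.24)/2 = 1.415, v̄ = (2.55+2.24)/2 = 2.395 → q = 5.5×1.415×2.395 = 18.64 ft³/s
Panel 3-4: Δb = 2.4 ft, d̄ = (1.24+0.66)/2 = 0.95, v̄ = (2.24+2.00)/2 = 2.12 → q = 2.4×0.95×2.12 = 4.834 ft³/s
Panel 4-5: Δb = 1.2 ft, d̄ = (0.66+0.00)/2 = 0.33, v̄ = (2.00+0.00)/2 = 1 → q = 1.2×0.33×1 = 0.3960 ft³/s
Q = Σ q = 32.79 ft³/s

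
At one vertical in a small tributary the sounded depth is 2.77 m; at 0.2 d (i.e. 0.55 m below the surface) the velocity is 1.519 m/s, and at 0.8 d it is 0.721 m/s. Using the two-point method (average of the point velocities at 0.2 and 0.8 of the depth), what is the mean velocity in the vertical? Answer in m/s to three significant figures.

v̄ = (1.519 + 0.721) / 2 = 1.120 m/s

1.12 m/s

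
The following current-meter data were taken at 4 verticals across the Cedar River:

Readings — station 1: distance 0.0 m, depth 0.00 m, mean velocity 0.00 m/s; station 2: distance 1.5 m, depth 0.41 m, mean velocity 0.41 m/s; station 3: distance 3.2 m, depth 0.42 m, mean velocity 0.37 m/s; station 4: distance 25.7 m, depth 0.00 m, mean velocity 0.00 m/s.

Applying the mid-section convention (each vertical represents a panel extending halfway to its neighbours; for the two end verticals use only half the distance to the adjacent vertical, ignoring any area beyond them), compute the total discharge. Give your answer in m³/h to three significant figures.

7740 m³/h

w_2 = (3.2 − 0.0)/2 = 1.6 m; q_2 = 0.41 × 0.41 × 1.6 = 0.2690 m³/s
w_3 = (25.7 − 1.5)/2 = 12.1 m; q_3 = 0.37 × 0.42 × 12.1 = 1.880 m³/s
Stations 1, 4 contribute zero (depth or velocity is 0).
Q = Σ qᵢ = 2.149 m³/s
= 2.149 × 3600 = 7737 m³/h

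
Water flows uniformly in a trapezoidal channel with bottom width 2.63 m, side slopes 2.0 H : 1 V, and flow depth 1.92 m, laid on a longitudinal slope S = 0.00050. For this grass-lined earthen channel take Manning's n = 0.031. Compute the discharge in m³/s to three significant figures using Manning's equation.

9.59 m³/s

A = (b + z·y)·y = (2.63 + 2.0×1.92)×1.92 = 12.42 m²
P = b + 2y√(1+z²) = 2.63 + 2×1.92×√(1+2.0²) = 11.22 m
R = A/P = 12.42/11.22 = 1.108 m
Q = (1/n)·A·R^(2/3)·S^(1/2) = (1/0.031) × 12.42 × 1.108^(2/3) × 0.00050^(1/2) = 9.592 m³/s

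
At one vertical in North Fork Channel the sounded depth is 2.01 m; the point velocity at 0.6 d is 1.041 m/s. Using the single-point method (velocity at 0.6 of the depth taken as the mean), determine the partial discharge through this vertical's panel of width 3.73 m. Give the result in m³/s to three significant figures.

7.80 m³/s

v̄ = v₀.₆ = 1.041 m/s
q = v̄ × d × w = 1.041 × 2.01 × 3.73 = 7.805 m³/s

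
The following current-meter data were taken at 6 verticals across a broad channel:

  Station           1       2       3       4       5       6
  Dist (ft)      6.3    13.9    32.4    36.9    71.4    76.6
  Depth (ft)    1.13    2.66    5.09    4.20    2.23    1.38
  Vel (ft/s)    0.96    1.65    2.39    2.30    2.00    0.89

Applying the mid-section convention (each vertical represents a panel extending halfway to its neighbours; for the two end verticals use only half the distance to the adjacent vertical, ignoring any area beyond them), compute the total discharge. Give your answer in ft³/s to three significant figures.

481 ft³/s

w_1 = (13.9 − 6.3)/2 = 3.8 ft; q_1 = 0.96 × 1.13 × 3.8 = 4.122 ft³/s
w_2 = (32.4 − 6.3)/2 = 13.05 ft; q_2 = 1.65 × 2.66 × 13.05 = 57.28 ft³/s
w_3 = (36.9 − 13.9)/2 = 11.5 ft; q_3 = 2.39 × 5.09 × 11.5 = 139.9 ft³/s
w_4 = (71.4 − 32.4)/2 = 19.5 ft; q_4 = 2.30 × 4.20 × 19.5 = 188.4 ft³/s
w_5 = (76.6 − 36.9)/2 = 19.85 ft; q_5 = 2.00 × 2.23 × 19.85 = 88.53 ft³/s
w_6 = (76.6 − 71.4)/2 = 2.6 ft; q_6 = 0.89 × 1.38 × 2.6 = 3.193 ft³/s
Q = Σ qᵢ = 481.4 ft³/s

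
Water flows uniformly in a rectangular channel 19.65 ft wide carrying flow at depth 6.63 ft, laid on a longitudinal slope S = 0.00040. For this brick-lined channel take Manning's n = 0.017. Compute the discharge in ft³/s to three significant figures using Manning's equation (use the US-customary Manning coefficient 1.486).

A = b·y = 19.65 × 6.63 = 130.3 ft²
P = b + 2y = 19.65 + 2×6.63 = 32.91 ft
R = A/P = 130.3/32.91 = 3.959 ft
Q = (1.486/n)·A·R^(2/3)·S^(1/2) = (1.486/0.017) × 130.3 × 3.959^(2/3) × 0.00040^(1/2) = 570.0 ft³/s

570 ft³/s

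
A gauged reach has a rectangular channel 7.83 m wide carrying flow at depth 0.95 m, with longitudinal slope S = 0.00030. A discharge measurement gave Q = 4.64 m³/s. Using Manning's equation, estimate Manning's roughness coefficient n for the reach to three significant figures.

A = b·y = 7.83 × 0.95 = 7.439 m²
P = b + 2y = 7.83 + 2×0.95 = 9.730 m
R = A/P = 7.439/9.730 = 0.7645 m
n = (1/Q)·A·R^(2/3)·S^(1/2) = (1/4.64) × 7.439 × 0.8361 × 0.01732 = 0.02322

0.0232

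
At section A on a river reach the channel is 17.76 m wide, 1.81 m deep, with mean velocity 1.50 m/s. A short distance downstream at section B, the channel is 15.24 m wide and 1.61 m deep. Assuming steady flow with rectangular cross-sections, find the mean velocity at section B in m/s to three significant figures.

1.97 m/s

Q = A₁V₁ = (17.76×1.81) × 1.50 = 48.22 m³/s
A₂ = 15.24 × 1.61 = 24.54 m²
V₂ = Q/A₂ = 48.22/24.54 = 1.965 m/s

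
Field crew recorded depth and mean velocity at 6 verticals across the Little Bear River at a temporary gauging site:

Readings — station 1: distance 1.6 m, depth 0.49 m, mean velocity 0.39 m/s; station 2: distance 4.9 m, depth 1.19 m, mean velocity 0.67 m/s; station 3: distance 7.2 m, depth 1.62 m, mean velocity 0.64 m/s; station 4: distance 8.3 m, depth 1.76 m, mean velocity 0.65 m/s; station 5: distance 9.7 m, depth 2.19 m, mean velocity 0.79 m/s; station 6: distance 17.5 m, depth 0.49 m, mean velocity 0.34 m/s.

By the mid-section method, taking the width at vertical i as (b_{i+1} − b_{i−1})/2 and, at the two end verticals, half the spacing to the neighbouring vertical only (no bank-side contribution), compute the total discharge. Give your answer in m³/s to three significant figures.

14.3 m³/s

w_1 = (4.9 − 1.6)/2 = 1.65 m; q_1 = 0.39 × 0.49 × 1.65 = 0.3153 m³/s
w_2 = (7.2 − 1.6)/2 = 2.8 m; q_2 = 0.67 × 1.19 × 2.8 = 2.232 m³/s
w_3 = (8.3 − 4.9)/2 = 1.7 m; q_3 = 0.64 × 1.62 × 1.7 = 1.763 m³/s
w_4 = (9.7 − 7.2)/2 = 1.25 m; q_4 = 0.65 × 1.76 × 1.25 = 1.430 m³/s
w_5 = (17.5 − 8.3)/2 = 4.6 m; q_5 = 0.79 × 2.19 × 4.6 = 7.958 m³/s
w_6 = (17.5 − 9.7)/2 = 3.9 m; q_6 = 0.34 × 0.49 × 3.9 = 0.6497 m³/s
Q = Σ qᵢ = 14.35 m³/s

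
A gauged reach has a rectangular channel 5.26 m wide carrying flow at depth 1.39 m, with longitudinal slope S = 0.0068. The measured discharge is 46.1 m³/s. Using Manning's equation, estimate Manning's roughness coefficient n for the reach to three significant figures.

A = b·y = 5.26 × 1.39 = 7.311 m²
P = b + 2y = 5.26 + 2×1.39 = 8.040 m
R = A/P = 7.311/8.040 = 0.9094 m
n = (1/Q)·A·R^(2/3)·S^(1/2) = (1/46.1) × 7.311 × 0.9386 × 0.08246 = 0.01228

0.0123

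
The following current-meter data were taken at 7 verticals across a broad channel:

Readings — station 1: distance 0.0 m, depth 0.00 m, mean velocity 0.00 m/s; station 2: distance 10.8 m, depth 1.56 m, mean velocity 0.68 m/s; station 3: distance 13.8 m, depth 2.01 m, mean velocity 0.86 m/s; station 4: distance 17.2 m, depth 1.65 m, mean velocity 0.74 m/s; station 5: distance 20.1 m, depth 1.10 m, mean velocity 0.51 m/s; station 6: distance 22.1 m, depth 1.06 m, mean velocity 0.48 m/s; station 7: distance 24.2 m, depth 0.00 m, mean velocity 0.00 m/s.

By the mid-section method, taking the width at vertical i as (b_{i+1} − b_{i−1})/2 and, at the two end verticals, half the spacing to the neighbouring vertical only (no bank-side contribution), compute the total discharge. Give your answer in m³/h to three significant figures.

68800 m³/h

w_2 = (13.8 − 0.0)/2 = 6.9 m; q_2 = 0.68 × 1.56 × 6.9 = 7.320 m³/s
w_3 = (17.2 − 10.8)/2 = 3.2 m; q_3 = 0.86 × 2.01 × 3.2 = 5.532 m³/s
w_4 = (20.1 − 13.8)/2 = 3.15 m; q_4 = 0.74 × 1.65 × 3.15 = 3.846 m³/s
w_5 = (22.1 − 17.2)/2 = 2.45 m; q_5 = 0.51 × 1.10 × 2.45 = 1.374 m³/s
w_6 = (24.2 − 20.1)/2 = 2.05 m; q_6 = 0.48 × 1.06 × 2.05 = 1.043 m³/s
Stations 1, 7 contribute zero (depth or velocity is 0).
Q = Σ qᵢ = 19.11 m³/s
= 19.11 × 3600 = 68810 m³/h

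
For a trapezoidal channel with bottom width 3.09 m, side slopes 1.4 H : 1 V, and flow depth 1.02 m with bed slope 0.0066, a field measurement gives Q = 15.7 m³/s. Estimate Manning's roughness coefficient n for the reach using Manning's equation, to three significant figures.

0.0188

A = (b + z·y)·y = (3.09 + 1.4×1.02)×1.02 = 4.608 m²
P = b + 2y√(1+z²) = 3.09 + 2×1.02×√(1+1.4²) = 6.600 m
R = A/P = 4.608/6.600 = 0.6983 m
n = (1/Q)·A·R^(2/3)·S^(1/2) = (1/15.7) × 4.608 × 0.7871 × 0.08124 = 0.01877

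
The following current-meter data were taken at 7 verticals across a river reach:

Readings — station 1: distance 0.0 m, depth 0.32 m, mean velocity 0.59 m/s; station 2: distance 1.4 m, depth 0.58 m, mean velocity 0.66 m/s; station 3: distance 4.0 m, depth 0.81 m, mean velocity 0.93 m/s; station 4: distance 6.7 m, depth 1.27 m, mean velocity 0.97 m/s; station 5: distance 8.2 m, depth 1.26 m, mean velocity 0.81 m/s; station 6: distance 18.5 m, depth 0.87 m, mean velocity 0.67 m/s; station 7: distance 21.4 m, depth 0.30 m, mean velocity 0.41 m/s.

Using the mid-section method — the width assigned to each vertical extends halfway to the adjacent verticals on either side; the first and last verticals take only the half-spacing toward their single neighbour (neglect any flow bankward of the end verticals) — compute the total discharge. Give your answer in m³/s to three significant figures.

15.5 m³/s

w_1 = (1.4 − 0.0)/2 = 0.7 m; q_1 = 0.59 × 0.32 × 0.7 = 0.1322 m³/s
w_2 = (4.0 − 0.0)/2 = 2 m; q_2 = 0.66 × 0.58 × 2 = 0.7656 m³/s
w_3 = (6.7 − 1.4)/2 = 2.65 m; q_3 = 0.93 × 0.81 × 2.65 = 1.996 m³/s
w_4 = (8.2 − 4.0)/2 = 2.1 m; q_4 = 0.97 × 1.27 × 2.1 = 2.587 m³/s
w_5 = (18.5 − 6.7)/2 = 5.9 m; q_5 = 0.81 × 1.26 × 5.9 = 6.022 m³/s
w_6 = (21.4 − 8.2)/2 = 6.6 m; q_6 = 0.67 × 0.87 × 6.6 = 3.847 m³/s
w_7 = (21.4 − 18.5)/2 = 1.45 m; q_7 = 0.41 × 0.30 × 1.45 = 0.1784 m³/s
Q = Σ qᵢ = 15.53 m³/s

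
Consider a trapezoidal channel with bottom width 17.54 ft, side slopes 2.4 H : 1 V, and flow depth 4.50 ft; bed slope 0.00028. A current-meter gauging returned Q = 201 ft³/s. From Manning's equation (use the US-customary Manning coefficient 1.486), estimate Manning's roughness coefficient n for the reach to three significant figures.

A = (b + z·y)·y = (17.54 + 2.4×4.50)×4.50 = 127.5 ft²
P = b + 2y√(1+z²) = 17.54 + 2×4.50×√(1+2.4²) = 40.94 ft
R = A/P = 127.5/40.94 = 3.115 ft
n = (1.486/Q)·A·R^(2/3)·S^(1/2) = (1.486/201) × 127.5 × 2.133 × 0.01673 = 0.03365

0.0337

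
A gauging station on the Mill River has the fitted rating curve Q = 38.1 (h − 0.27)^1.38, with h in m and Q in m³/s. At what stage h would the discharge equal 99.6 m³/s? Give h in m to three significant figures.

h − h₀ = (Q/C)^(1/b) = (99.6/38.1)^(1/1.38) = 2.006 m
h = 0.27 + 2.006 = 2.276 m

2.28 m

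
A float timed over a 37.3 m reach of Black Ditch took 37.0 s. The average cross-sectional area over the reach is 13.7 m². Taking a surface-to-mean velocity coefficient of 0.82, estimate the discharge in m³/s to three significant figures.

11.3 m³/s

v_surface = L / t̄ = 37.3 / 37 = 1.008 m/s
v_mean = 0.82 × 1.008 = 0.8266 m/s
Q = A × v_mean = 13.7 × 0.8266 = 11.33 m³/s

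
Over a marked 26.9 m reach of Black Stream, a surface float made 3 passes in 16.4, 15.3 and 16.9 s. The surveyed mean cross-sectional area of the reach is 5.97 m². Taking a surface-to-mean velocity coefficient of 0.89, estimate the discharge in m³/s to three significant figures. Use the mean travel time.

t̄ = (16.4 + 15.3 + 16.9) / 3 = 16.2 s
v_surface = L / t̄ = 26.9 / 16.2 = 1.660 m/s
v_mean = 0.89 × 1.660 = 1.478 m/s
Q = A × v_mean = 5.97 × 1.478 = 8.823 m³/s

8.82 m³/s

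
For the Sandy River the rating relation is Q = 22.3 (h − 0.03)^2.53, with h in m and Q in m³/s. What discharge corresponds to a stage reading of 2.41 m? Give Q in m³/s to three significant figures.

Q = 22.3 × (2.41 − 0.03)^2.53 = 22.3 × 2.38^2.53 = 200.0 m³/s

200 m³/s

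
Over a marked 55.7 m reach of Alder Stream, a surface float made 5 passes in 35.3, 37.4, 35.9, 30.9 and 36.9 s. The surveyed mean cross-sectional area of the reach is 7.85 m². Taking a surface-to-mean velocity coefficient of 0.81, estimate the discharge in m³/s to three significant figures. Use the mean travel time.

10.0 m³/s

t̄ = (35.3 + 37.4 + 35.9 + 30.9 + 36.9) / 5 = 35.28 s
v_surface = L / t̄ = 55.7 / 35.28 = 1.579 m/s
v_mean = 0.81 × 1.579 = 1.279 m/s
Q = A × v_mean = 7.85 × 1.279 = 10.04 m³/s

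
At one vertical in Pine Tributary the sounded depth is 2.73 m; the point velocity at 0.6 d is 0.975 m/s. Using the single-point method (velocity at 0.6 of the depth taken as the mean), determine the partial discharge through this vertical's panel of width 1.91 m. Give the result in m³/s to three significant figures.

5.08 m³/s

v̄ = v₀.₆ = 0.975 m/s
q = v̄ × d × w = 0.9750 × 2.73 × 1.91 = 5.084 m³/s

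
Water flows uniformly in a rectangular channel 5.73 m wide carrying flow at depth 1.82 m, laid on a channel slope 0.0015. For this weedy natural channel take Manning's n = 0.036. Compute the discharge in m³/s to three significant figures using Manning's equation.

12.0 m³/s

A = b·y = 5.73 × 1.82 = 10.43 m²
P = b + 2y = 5.73 + 2×1.82 = 9.370 m
R = A/P = 10.43/9.370 = 1.113 m
Q = (1/n)·A·R^(2/3)·S^(1/2) = (1/0.036) × 10.43 × 1.113^(2/3) × 0.0015^(1/2) = 12.05 m³/s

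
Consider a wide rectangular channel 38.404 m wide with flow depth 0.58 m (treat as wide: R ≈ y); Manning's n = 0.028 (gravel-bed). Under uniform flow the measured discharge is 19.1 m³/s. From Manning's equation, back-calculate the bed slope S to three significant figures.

A = b·y = 38.404 × 0.58 = 22.27 m²
Wide channel: R ≈ y = 0.58 m
S = (Q·n / (1·A·R^(2/3)))² = (19.1×0.028 / (1×22.27×0.6955))² = 0.001192

0.00119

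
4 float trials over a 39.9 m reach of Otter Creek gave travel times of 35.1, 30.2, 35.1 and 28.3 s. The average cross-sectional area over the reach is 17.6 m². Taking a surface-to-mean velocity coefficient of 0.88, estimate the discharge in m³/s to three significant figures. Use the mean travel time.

t̄ = (35.1 + 30.2 + 35.1 + 28.3) / 4 = 32.175 s
v_surface = L / t̄ = 39.9 / 32.175 = 1.240 m/s
v_mean = 0.88 × 1.240 = 1.091 m/s
Q = A × v_mean = 17.6 × 1.091 = 19.21 m³/s

19.2 m³/s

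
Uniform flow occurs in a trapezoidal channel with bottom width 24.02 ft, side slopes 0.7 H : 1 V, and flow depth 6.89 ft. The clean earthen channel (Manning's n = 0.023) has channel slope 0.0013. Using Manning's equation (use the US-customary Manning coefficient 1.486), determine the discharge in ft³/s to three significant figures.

A = (b + z·y)·y = (24.02 + 0.7×6.89)×6.89 = 198.7 ft²
P = b + 2y√(1+z²) = 24.02 + 2×6.89×√(1+0.7²) = 40.84 ft
R = A/P = 198.7/40.84 = 4.866 ft
Q = (1.486/n)·A·R^(2/3)·S^(1/2) = (1.486/0.023) × 198.7 × 4.866^(2/3) × 0.0013^(1/2) = 1329 ft³/s

1330 ft³/s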